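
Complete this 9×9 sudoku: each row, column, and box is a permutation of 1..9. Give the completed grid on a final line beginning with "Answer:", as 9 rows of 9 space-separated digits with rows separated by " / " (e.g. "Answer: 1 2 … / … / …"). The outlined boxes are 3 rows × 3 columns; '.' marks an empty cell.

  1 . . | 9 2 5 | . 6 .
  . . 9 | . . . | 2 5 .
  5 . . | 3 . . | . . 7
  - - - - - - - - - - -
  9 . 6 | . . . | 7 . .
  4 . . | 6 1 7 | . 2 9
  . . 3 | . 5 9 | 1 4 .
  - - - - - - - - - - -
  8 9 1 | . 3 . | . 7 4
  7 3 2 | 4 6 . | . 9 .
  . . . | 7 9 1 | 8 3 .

Step 1. [r4c8∈{8}] r4c8 is down to just 8 ⇒ r4c8=8.
Step 2. [r3c2∈{2,4,6,8}] row 3 places 2 nowhere but r3c2, so r3c2=2.
Step 3. [r1c3∈{4,7,8}] across col 3, 7 lands solely at r1c3, so r1c3=7.
Step 4. [r8c7∈{5}] r8c7 has the single candidate 5, so r8c7=5.
Step 5. [r4c4∈{2}] r4c4's peers cover all but 2, so r4c4=2.
Step 6. [r9c1∈{6}] r9c1 has the single candidate 6. So r9c1=6.
Step 7. [r4c5∈{4}] only 4 remains possible at r4c5, so r4c5=4.
Step 8. [r3c5∈{8}] r3c5's peers cover all but 8, so r3c5=8.
Step 9. [r3c3∈{4}] r3c3 has the single candidate 4 ⇒ r3c3=4.
Step 10. [r1c2∈{8}] nothing but 8 survives at r1c2. So r1c2=8.
Step 11. [r5c2∈{5}] r5c2's peers cover all but 5, so r5c2=5.
Step 12. [r1c9∈{3}] only 3 remains possible at r1c9. So r1c9=3.
Step 13. [r8c9∈{1}] r8c9's peers cover all but 1, so r8c9=1.
Step 14. [r2c2∈{6}] r2c2 is down to just 6. So r2c2=6.
Step 15. [r9c2∈{4}] nothing but 4 survives at r9c2. So r9c2=4.
Step 16. [r3c6∈{6}] r3c6 has the single candidate 6 ⇒ r3c6=6.
Step 17. [r8c6∈{8}] r8c6's peers cover all but 8 ⇒ r8c6=8.
Step 18. [r7c6∈{2}] nothing but 2 survives at r7c6. So r7c6=2.
Step 19. [r7c7∈{6}] nothing but 6 survives at r7c7 ⇒ r7c7=6.
Step 20. [r2c1∈{3}] only 3 remains possible at r2c1. So r2c1=3.
Step 21. [r4c9∈{5}] only 5 remains possible at r4c9 ⇒ r4c9=5.
Step 22. [r9c9∈{2}] only 2 remains possible at r9c9 ⇒ r9c9=2.
Step 23. [r6c4∈{8}] r6c4 is down to just 8. So r6c4=8.
Step 24. [r3c7∈{9}] nothing but 9 survives at r3c7 ⇒ r3c7=9.
Step 25. [r5c3∈{8}] r5c3 has the single candidate 8 ⇒ r5c3=8.
Step 26. [r2c5∈{7}] only 7 remains possible at r2c5. So r2c5=7.
Step 27. [r2c9∈{8}] r2c9's peers cover all but 8. So r2c9=8.
Step 28. [r6c1∈{2}] only 2 remains possible at r6c1 ⇒ r6c1=2.
Step 29. [r7c4∈{5}] nothing but 5 survives at r7c4, so r7c4=5.
Step 30. [r5c7∈{3}] r5c7 has the single candidate 3. So r5c7=3.
Step 31. [r2c4∈{1}] r2c4 is down to just 1. So r2c4=1.
Step 32. [r4c6∈{3}] nothing but 3 survives at r4c6 ⇒ r4c6=3.
Step 33. [r9c3∈{5}] r9c3's peers cover all but 5. So r9c3=5.
Step 34. [r3c8∈{1}] r3c8 has the single candidate 1 ⇒ r3c8=1.
Step 35. [r6c2∈{7}] only 7 remains possible at r6c2 ⇒ r6c2=7.
Step 36. [r1c7∈{4}] r1c7's peers cover all but 4. So r1c7=4.
Step 37. [r6c9∈{6}] r6c9 has the single candidate 6 ⇒ r6c9=6.
Step 38. [r2c6∈{4}] nothing but 4 survives at r2c6, so r2c6=4.
Step 39. [r4c2∈{1}] r4c2 has the single candidate 1, so r4c2=1.

Answer: 1 8 7 9 2 5 4 6 3 / 3 6 9 1 7 4 2 5 8 / 5 2 4 3 8 6 9 1 7 / 9 1 6 2 4 3 7 8 5 / 4 5 8 6 1 7 3 2 9 / 2 7 3 8 5 9 1 4 6 / 8 9 1 5 3 2 6 7 4 / 7 3 2 4 6 8 5 9 1 / 6 4 5 7 9 1 8 3 2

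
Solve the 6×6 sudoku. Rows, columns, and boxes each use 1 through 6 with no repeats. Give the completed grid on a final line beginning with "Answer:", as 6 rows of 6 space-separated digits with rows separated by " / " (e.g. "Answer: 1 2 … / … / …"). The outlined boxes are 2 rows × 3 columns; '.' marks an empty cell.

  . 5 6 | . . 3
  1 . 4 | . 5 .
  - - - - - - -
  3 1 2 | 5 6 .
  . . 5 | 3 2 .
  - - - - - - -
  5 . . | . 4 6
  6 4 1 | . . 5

Step 1. [r6c4∈{2}] r6c4 has the single candidate 2 ⇒ r6c4=2.
Step 2. [r2c2∈{2,3}] row 2 places 3 nowhere but r2c2. So r2c2=3.
Step 3. [r4c6∈{1,4}] row 4 places 1 nowhere but r4c6 ⇒ r4c6=1.
Step 4. [r1c4∈{1,4}] in row 1, 4 fits only at r1c4, so r1c4=4.
Step 5. [r1c1∈{2}] only 2 remains possible at r1c1, so r1c1=2.
Step 6. [r3c6∈{4}] r3c6's peers cover all but 4. So r3c6=4.
Step 7. [r5c4∈{1}] r5c4 has the single candidate 1 ⇒ r5c4=1.
Step 8. [r1c5∈{1}] only 1 remains possible at r1c5. So r1c5=1.
Step 9. [r2c4∈{6}] r2c4 has the single candidate 6, so r2c4=6.
Step 10. [r6c5∈{3}] only 3 remains possible at r6c5, so r6c5=3.
Step 11. [r2c6∈{2}] only 2 remains possible at r2c6, so r2c6=2.
Step 12. [r4c1∈{4}] only 4 remains possible at r4c1, so r4c1=4.
Step 13. [r4c2∈{6}] r4c2's peers cover all but 6. So r4c2=6.
Step 14. [r5c3∈{3}] r5c3's peers cover all but 3, so r5c3=3.
Step 15. [r5c2∈{2}] only 2 remains possible at r5c2, so r5c2=2.

Answer: 2 5 6 4 1 3 / 1 3 4 6 5 2 / 3 1 2 5 6 4 / 4 6 5 3 2 1 / 5 2 3 1 4 6 / 6 4 1 2 3 5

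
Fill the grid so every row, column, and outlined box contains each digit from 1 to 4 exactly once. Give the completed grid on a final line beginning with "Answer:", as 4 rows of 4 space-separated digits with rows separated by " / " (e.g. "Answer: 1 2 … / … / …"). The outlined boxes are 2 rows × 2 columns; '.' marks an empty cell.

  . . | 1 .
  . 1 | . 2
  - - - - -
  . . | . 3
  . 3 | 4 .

Step 1. [r2c1∈{3,4}] r2c1 is the only open cell in row 2 admitting 4 ⇒ r2c1=4.
Step 2. [r4c1∈{1,2}] across row 4, 2 lands solely at r4c1 ⇒ r4c1=2.
Step 3. [r1c2∈{2}] nothing but 2 survives at r1c2 ⇒ r1c2=2.
Step 4. [r3c1∈{1}] only 1 remains possible at r3c1 ⇒ r3c1=1.
Step 5. [r1c4∈{4}] r1c4's peers cover all but 4. So r1c4=4.
Step 6. [r4c4∈{1}] r4c4 has the single candidate 1 ⇒ r4c4=1.
Step 7. [r1c1∈{3}] nothing but 3 survives at r1c1 ⇒ r1c1=3.
Step 8. [r2c3∈{3}] r2c3 has the single candidate 3 ⇒ r2c3=3.
Step 9. [r3c2∈{4}] nothing but 4 survives at r3c2 ⇒ r3c2=4.
Step 10. [r3c3∈{2}] only 2 remains possible at r3c3. So r3c3=2.

Answer: 3 2 1 4 / 4 1 3 2 / 1 4 2 3 / 2 3 4 1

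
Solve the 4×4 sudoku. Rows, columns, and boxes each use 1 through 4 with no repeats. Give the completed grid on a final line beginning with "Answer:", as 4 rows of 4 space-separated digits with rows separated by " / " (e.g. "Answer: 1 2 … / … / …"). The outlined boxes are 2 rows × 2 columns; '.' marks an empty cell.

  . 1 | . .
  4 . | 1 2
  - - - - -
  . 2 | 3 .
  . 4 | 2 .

Step 1. [r3c1∈{1}] nothing but 1 survives at r3c1, so r3c1=1.
Step 2. [r1c4∈{3,4}] col 4 places 3 nowhere but r1c4. So r1c4=3.
Step 3. [r1c3∈{4}] only 4 remains possible at r1c3, so r1c3=4.
Step 4. [r4c1∈{3}] only 3 remains possible at r4c1, so r4c1=3.
Step 5. [r2c2∈{3}] r2c2's peers cover all but 3, so r2c2=3.
Step 6. [r3c4∈{4}] only 4 remains possible at r3c4, so r3c4=4.
Step 7. [r4c4∈{1}] r4c4 has the single candidate 1. So r4c4=1.
Step 8. [r1c1∈{2}] only 2 remains possible at r1c1. So r1c1=2.

Answer: 2 1 4 3 / 4 3 1 2 / 1 2 3 4 / 3 4 2 1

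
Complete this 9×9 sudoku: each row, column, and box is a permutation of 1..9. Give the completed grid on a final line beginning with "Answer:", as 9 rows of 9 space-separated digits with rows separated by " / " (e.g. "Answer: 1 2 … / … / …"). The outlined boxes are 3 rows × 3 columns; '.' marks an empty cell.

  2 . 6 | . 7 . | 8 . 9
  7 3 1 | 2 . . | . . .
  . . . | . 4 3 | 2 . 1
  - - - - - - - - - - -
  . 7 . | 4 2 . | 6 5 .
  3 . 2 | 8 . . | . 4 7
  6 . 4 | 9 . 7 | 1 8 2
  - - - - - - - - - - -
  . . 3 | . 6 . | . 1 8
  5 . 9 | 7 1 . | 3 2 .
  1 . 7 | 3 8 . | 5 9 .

Step 1. [r7c1∈{4}] only 4 remains possible at r7c1. So r7c1=4.
Step 2. [r3c3∈{5,8}] r3c3 is the only open cell in col 3 admitting 5. So r3c3=5.
Step 3. [r2c9∈{4,5,6}] r2c9 is the only open cell in col 9 admitting 5 ⇒ r2c9=5.
Step 4. [r5c5∈{5}] r5c5 is down to just 5. So r5c5=5.
Step 5. [r4c1∈{8,9}] 9 has one home in row 4: r4c1. So r4c1=9.
Step 6. [r7c6∈{2,5,9}] r7c6 is the only open cell in row 7 admitting 9 ⇒ r7c6=9.
Step 7. [r8c2∈{6,8}] in row 8, 8 fits only at r8c2. So r8c2=8.
Step 8. [r1c6∈{1,5}] 5 has one home in col 6: r1c6, so r1c6=5.
Step 9. [r3c4∈{6}] r3c4's peers cover all but 6, so r3c4=6.
Step 10. [r8c6∈{4}] r8c6 is down to just 4, so r8c6=4.
Step 11. [r9c2∈{2,6}] in col 2, 6 fits only at r9c2 ⇒ r9c2=6.
Step 12. [r4c6∈{1}] r4c6's peers cover all but 1 ⇒ r4c6=1.
Step 13. [r1c2∈{4}] r1c2 is down to just 4 ⇒ r1c2=4.
Step 14. [r7c7∈{7}] r7c7 is down to just 7. So r7c7=7.
Step 15. [r9c6∈{2}] only 2 remains possible at r9c6 ⇒ r9c6=2.
Step 16. [r2c7∈{4}] only 4 remains possible at r2c7 ⇒ r2c7=4.
Step 17. [r2c5∈{9}] r2c5's peers cover all but 9, so r2c5=9.
Step 18. [r6c2∈{5}] r6c2's peers cover all but 5 ⇒ r6c2=5.
Step 19. [r3c1∈{8}] r3c1 has the single candidate 8, so r3c1=8.
Step 20. [r7c4∈{5}] r7c4 has the single candidate 5 ⇒ r7c4=5.
Step 21. [r1c4∈{1}] r1c4's peers cover all but 1, so r1c4=1.
Step 22. [r1c8∈{3}] nothing but 3 survives at r1c8 ⇒ r1c8=3.
Step 23. [r5c6∈{6}] r5c6 has the single candidate 6, so r5c6=6.
Step 24. [r5c7∈{9}] r5c7 is down to just 9, so r5c7=9.
Step 25. [r3c8∈{7}] nothing but 7 survives at r3c8. So r3c8=7.
Step 26. [r2c6∈{8}] r2c6 has the single candidate 8. So r2c6=8.
Step 27. [r8c9∈{6}] nothing but 6 survives at r8c9. So r8c9=6.
Step 28. [r2c8∈{6}] r2c8's peers cover all but 6, so r2c8=6.
Step 29. [r3c2∈{9}] only 9 remains possible at r3c2 ⇒ r3c2=9.
Step 30. [r5c2∈{1}] r5c2's peers cover all but 1. So r5c2=1.
Step 31. [r4c3∈{8}] nothing but 8 survives at r4c3. So r4c3=8.
Step 32. [r9c9∈{4}] r9c9 has the single candidate 4 ⇒ r9c9=4.
Step 33. [r6c5∈{3}] r6c5 has the single candidate 3. So r6c5=3.
Step 34. [r7c2∈{2}] r7c2 has the single candidate 2 ⇒ r7c2=2.
Step 35. [r4c9∈{3}] only 3 remains possible at r4c9 ⇒ r4c9=3.

Answer: 2 4 6 1 7 5 8 3 9 / 7 3 1 2 9 8 4 6 5 / 8 9 5 6 4 3 2 7 1 / 9 7 8 4 2 1 6 5 3 / 3 1 2 8 5 6 9 4 7 / 6 5 4 9 3 7 1 8 2 / 4 2 3 5 6 9 7 1 8 / 5 8 9 7 1 4 3 2 6 / 1 6 7 3 8 2 5 9 4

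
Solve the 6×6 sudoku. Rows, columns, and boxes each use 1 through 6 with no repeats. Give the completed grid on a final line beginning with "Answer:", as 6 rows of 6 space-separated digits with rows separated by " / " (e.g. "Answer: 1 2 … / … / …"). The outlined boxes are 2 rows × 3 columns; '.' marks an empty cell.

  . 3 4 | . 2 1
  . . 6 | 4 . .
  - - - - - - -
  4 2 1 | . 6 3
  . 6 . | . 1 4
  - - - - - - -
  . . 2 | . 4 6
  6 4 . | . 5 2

Step 1. [r1c1∈{5}] r1c1 is down to just 5, so r1c1=5.
Step 2. [r6c3∈{3}] r6c3 has the single candidate 3, so r6c3=3.
Step 3. [r5c1∈{1}] only 1 remains possible at r5c1. So r5c1=1.
Step 4. [r3c4∈{5}] r3c4 has the single candidate 5. So r3c4=5.
Step 5. [r2c5∈{3}] r2c5's peers cover all but 3, so r2c5=3.
Step 6. [r4c1∈{3}] r4c1's peers cover all but 3 ⇒ r4c1=3.
Step 7. [r2c2∈{1}] r2c2 is down to just 1 ⇒ r2c2=1.
Step 8. [r2c1∈{2}] r2c1's peers cover all but 2 ⇒ r2c1=2.
Step 9. [r6c4∈{1}] r6c4 is down to just 1. So r6c4=1.
Step 10. [r4c4∈{2}] only 2 remains possible at r4c4, so r4c4=2.
Step 11. [r1c4∈{6}] r1c4 has the single candidate 6, so r1c4=6.
Step 12. [r5c4∈{3}] r5c4's peers cover all but 3 ⇒ r5c4=3.
Step 13. [r2c6∈{5}] r2c6 is down to just 5 ⇒ r2c6=5.
Step 14. [r4c3∈{5}] r4c3's peers cover all but 5. So r4c3=5.
Step 15. [r5c2∈{5}] r5c2's peers cover all but 5. So r5c2=5.

Answer: 5 3 4 6 2 1 / 2 1 6 4 3 5 / 4 2 1 5 6 3 / 3 6 5 2 1 4 / 1 5 2 3 4 6 / 6 4 3 1 5 2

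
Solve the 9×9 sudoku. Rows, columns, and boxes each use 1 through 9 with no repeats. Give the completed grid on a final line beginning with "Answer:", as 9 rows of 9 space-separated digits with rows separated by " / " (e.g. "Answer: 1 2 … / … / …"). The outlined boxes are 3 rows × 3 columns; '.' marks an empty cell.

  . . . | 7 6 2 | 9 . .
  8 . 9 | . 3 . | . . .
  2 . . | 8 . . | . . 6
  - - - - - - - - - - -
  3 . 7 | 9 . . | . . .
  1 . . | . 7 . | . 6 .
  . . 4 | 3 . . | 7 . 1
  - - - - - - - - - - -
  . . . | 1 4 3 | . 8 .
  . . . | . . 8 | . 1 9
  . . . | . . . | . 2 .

Step 1. [r2c2∈{1,4,5,6,7}] 6 has one home in row 2: r2c2 ⇒ r2c2=6.
Step 2. [r3c2∈{1,3,4,5,7}] box 1 places 7 nowhere but r3c2, so r3c2=7.
Step 3. [r5c2∈{2,5,8,9}] 9 has one home in row 5: r5c2. So r5c2=9.
Step 4. [r4c6∈{1,4,5,6}] in row 4, 6 fits only at r4c6. So r4c6=6.
Step 5. [r6c6∈{5}] r6c6's peers cover all but 5 ⇒ r6c6=5.
Step 6. [r1c9∈{3,4,5,8}] 8 has one home in row 1: r1c9. So r1c9=8.
Step 7. [r5c6∈{4}] r5c6 has the single candidate 4, so r5c6=4.
Step 8. [r5c4∈{2}] r5c4 is down to just 2. So r5c4=2.
Step 9. [r8c1∈{4,5,6,7}] in row 8, 7 fits only at r8c1. So r8c1=7.
Step 10. [r6c2∈{2,8}] row 6 places 2 nowhere but r6c2. So r6c2=2.
Step 11. [r7c2∈{5}] r7c2's peers cover all but 5, so r7c2=5.
Step 12. [r5c3∈{5,8}] box 4 places 5 nowhere but r5c3. So r5c3=5.
Step 13. [r9c3∈{1,3,6,8}] r9c3 is the only open cell in col 3 admitting 8. So r9c3=8.
Step 14. [r7c7∈{6}] only 6 remains possible at r7c7. So r7c7=6.
Step 15. [r2c4∈{4,5}] col 4 places 4 nowhere but r2c4 ⇒ r2c4=4.
Step 16. [r3c5∈{1,5,9}] r3c5 is the only open cell in box 2 admitting 5. So r3c5=5.
Step 17. [r8c3∈{2,3,6}] 6 has one home in col 3: r8c3. So r8c3=6.
Step 18. [r9c2∈{1,3,4}] in row 9, 1 fits only at r9c2, so r9c2=1.
Step 19. [r8c2∈{3,4}] across box 7, 3 lands solely at r8c2, so r8c2=3.
Step 20. [r8c7∈{4,5}] 4 has one home in row 8: r8c7 ⇒ r8c7=4.
Step 21. [r3c8∈{3,4}] 4 has one home in row 3: r3c8 ⇒ r3c8=4.
Step 22. [r4c8∈{5}] r4c8 is down to just 5. So r4c8=5.
Step 23. [r2c6∈{1}] r2c6's peers cover all but 1 ⇒ r2c6=1.
Step 24. [r1c3∈{1,3}] r1c3 is the only open cell in row 1 admitting 1 ⇒ r1c3=1.
Step 25. [r7c9∈{7}] only 7 remains possible at r7c9. So r7c9=7.
Step 26. [r9c1∈{4,9}] r9c1 is the only open cell in row 9 admitting 4, so r9c1=4.
Step 27. [r4c2∈{8}] r4c2 is down to just 8, so r4c2=8.
Step 28. [r4c7∈{2}] only 2 remains possible at r4c7. So r4c7=2.
Step 29. [r2c7∈{5}] only 5 remains possible at r2c7, so r2c7=5.
Step 30. [r9c7∈{3}] r9c7 has the single candidate 3. So r9c7=3.
Step 31. [r9c6∈{7,9}] row 9 places 7 nowhere but r9c6. So r9c6=7.
Step 32. [r8c4∈{5}] nothing but 5 survives at r8c4. So r8c4=5.
Step 33. [r9c9∈{5}] nothing but 5 survives at r9c9, so r9c9=5.
Step 34. [r6c5∈{8}] only 8 remains possible at r6c5 ⇒ r6c5=8.
Step 35. [r7c3∈{2}] r7c3 has the single candidate 2. So r7c3=2.
Step 36. [r7c1∈{9}] only 9 remains possible at r7c1 ⇒ r7c1=9.
Step 37. [r5c9∈{3}] r5c9 is down to just 3, so r5c9=3.
Step 38. [r9c4∈{6}] r9c4 has the single candidate 6, so r9c4=6.
Step 39. [r8c5∈{2}] only 2 remains possible at r8c5, so r8c5=2.
Step 40. [r6c1∈{6}] r6c1 has the single candidate 6. So r6c1=6.
Step 41. [r2c9∈{2}] r2c9 is down to just 2, so r2c9=2.
Step 42. [r3c7∈{1}] r3c7 has the single candidate 1, so r3c7=1.
Step 43. [r3c3∈{3}] r3c3 is down to just 3 ⇒ r3c3=3.
Step 44. [r3c6∈{9}] r3c6 has the single candidate 9, so r3c6=9.
Step 45. [r6c8∈{9}] r6c8's peers cover all but 9 ⇒ r6c8=9.
Step 46. [r4c5∈{1}] only 1 remains possible at r4c5, so r4c5=1.
Step 47. [r2c8∈{7}] nothing but 7 survives at r2c8 ⇒ r2c8=7.
Step 48. [r1c2∈{4}] r1c2's peers cover all but 4 ⇒ r1c2=4.
Step 49. [r5c7∈{8}] r5c7 is down to just 8 ⇒ r5c7=8.
Step 50. [r4c9∈{4}] r4c9 has the single candidate 4, so r4c9=4.
Step 51. [r9c5∈{9}] r9c5 has the single candidate 9. So r9c5=9.
Step 52. [r1c1∈{5}] r1c1 is down to just 5. So r1c1=5.
Step 53. [r1c8∈{3}] r1c8 is down to just 3, so r1c8=3.

Answer: 5 4 1 7 6 2 9 3 8 / 8 6 9 4 3 1 5 7 2 / 2 7 3 8 5 9 1 4 6 / 3 8 7 9 1 6 2 5 4 / 1 9 5 2 7 4 8 6 3 / 6 2 4 3 8 5 7 9 1 / 9 5 2 1 4 3 6 8 7 / 7 3 6 5 2 8 4 1 9 / 4 1 8 6 9 7 3 2 5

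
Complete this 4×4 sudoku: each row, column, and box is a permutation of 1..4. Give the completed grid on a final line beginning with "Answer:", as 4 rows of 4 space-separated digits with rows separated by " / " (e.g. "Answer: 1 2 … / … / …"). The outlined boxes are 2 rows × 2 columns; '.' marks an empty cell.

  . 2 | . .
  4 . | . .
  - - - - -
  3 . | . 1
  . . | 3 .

Step 1. [r1c1∈{1}] r1c1's peers cover all but 1, so r1c1=1.
Step 2. [r3c3∈{2,4}] row 3 places 2 nowhere but r3c3. So r3c3=2.
Step 3. [r4c4∈{4}] r4c4 has the single candidate 4, so r4c4=4.
Step 4. [r1c4∈{3}] r1c4 has the single candidate 3. So r1c4=3.
Step 5. [r4c1∈{2}] nothing but 2 survives at r4c1, so r4c1=2.
Step 6. [r4c2∈{1}] r4c2's peers cover all but 1 ⇒ r4c2=1.
Step 7. [r2c2∈{3}] r2c2 has the single candidate 3. So r2c2=3.
Step 8. [r2c3∈{1}] r2c3 is down to just 1 ⇒ r2c3=1.
Step 9. [r1c3∈{4}] r1c3 is down to just 4 ⇒ r1c3=4.
Step 10. [r3c2∈{4}] nothing but 4 survives at r3c2 ⇒ r3c2=4.
Step 11. [r2c4∈{2}] r2c4 has the single candidate 2. So r2c4=2.

Answer: 1 2 4 3 / 4 3 1 2 / 3 4 2 1 / 2 1 3 4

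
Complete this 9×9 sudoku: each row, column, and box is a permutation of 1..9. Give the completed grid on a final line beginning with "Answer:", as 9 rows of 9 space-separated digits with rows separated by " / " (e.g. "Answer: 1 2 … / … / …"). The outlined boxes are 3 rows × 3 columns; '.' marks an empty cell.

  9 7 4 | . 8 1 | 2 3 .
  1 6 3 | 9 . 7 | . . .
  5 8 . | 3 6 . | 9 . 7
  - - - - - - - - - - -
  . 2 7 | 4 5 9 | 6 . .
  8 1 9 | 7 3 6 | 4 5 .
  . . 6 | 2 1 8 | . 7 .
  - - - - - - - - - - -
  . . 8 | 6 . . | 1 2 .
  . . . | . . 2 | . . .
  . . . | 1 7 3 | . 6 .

Step 1. [r8c8∈{4,8,9}] 9 has one home in col 8: r8c8. So r8c8=9.
Step 2. [r8c5∈{4}] nothing but 4 survives at r8c5, so r8c5=4.
Step 3. [r4c1∈{3}] r4c1 is down to just 3. So r4c1=3.
Step 4. [r6c2∈{4,5}] r6c2 is the only open cell in row 6 admitting 5 ⇒ r6c2=5.
Step 5. [r8c7∈{3,5,7,8}] col 7 places 7 nowhere but r8c7 ⇒ r8c7=7.
Step 6. [r7c6∈{5}] r7c6's peers cover all but 5. So r7c6=5.
Step 7. [r9c1∈{2,4}] col 1 places 2 nowhere but r9c1. So r9c1=2.
Step 8. [r9c3∈{5}] r9c3 has the single candidate 5. So r9c3=5.
Step 9. [r8c9∈{3,5,8}] r8c9 is the only open cell in row 8 admitting 5 ⇒ r8c9=5.
Step 10. [r7c9∈{3,4}] box 9 places 3 nowhere but r7c9, so r7c9=3.
Step 11. [r9c9∈{4,8}] in box 9, 4 fits only at r9c9, so r9c9=4.
Step 12. [r2c9∈{8}] nothing but 8 survives at r2c9. So r2c9=8.
Step 13. [r7c2∈{4,9}] in col 2, 4 fits only at r7c2 ⇒ r7c2=4.
Step 14. [r3c8∈{1,4}] row 3 places 1 nowhere but r3c8 ⇒ r3c8=1.
Step 15. [r7c1∈{7}] r7c1 is down to just 7. So r7c1=7.
Step 16. [r8c3∈{1}] r8c3 is down to just 1 ⇒ r8c3=1.
Step 17. [r3c6∈{4}] nothing but 4 survives at r3c6, so r3c6=4.
Step 18. [r6c7∈{3}] only 3 remains possible at r6c7 ⇒ r6c7=3.
Step 19. [r5c9∈{2}] r5c9 has the single candidate 2 ⇒ r5c9=2.
Step 20. [r8c2∈{3}] nothing but 3 survives at r8c2, so r8c2=3.
Step 21. [r9c7∈{8}] nothing but 8 survives at r9c7, so r9c7=8.
Step 22. [r7c5∈{9}] r7c5's peers cover all but 9. So r7c5=9.
Step 23. [r2c5∈{2}] r2c5 has the single candidate 2 ⇒ r2c5=2.
Step 24. [r4c9∈{1}] r4c9 has the single candidate 1 ⇒ r4c9=1.
Step 25. [r8c1∈{6}] r8c1's peers cover all but 6 ⇒ r8c1=6.
Step 26. [r4c8∈{8}] only 8 remains possible at r4c8, so r4c8=8.
Step 27. [r1c9∈{6}] r1c9 is down to just 6, so r1c9=6.
Step 28. [r8c4∈{8}] r8c4's peers cover all but 8 ⇒ r8c4=8.
Step 29. [r6c9∈{9}] r6c9's peers cover all but 9. So r6c9=9.
Step 30. [r3c3∈{2}] nothing but 2 survives at r3c3 ⇒ r3c3=2.
Step 31. [r9c2∈{9}] r9c2's peers cover all but 9. So r9c2=9.
Step 32. [r1c4∈{5}] r1c4 is down to just 5, so r1c4=5.
Step 33. [r6c1∈{4}] nothing but 4 survives at r6c1, so r6c1=4.
Step 34. [r2c8∈{4}] r2c8's peers cover all but 4. So r2c8=4.
Step 35. [r2c7∈{5}] only 5 remains possible at r2c7 ⇒ r2c7=5.

Answer: 9 7 4 5 8 1 2 3 6 / 1 6 3 9 2 7 5 4 8 / 5 8 2 3 6 4 9 1 7 / 3 2 7 4 5 9 6 8 1 / 8 1 9 7 3 6 4 5 2 / 4 5 6 2 1 8 3 7 9 / 7 4 8 6 9 5 1 2 3 / 6 3 1 8 4 2 7 9 5 / 2 9 5 1 7 3 8 6 4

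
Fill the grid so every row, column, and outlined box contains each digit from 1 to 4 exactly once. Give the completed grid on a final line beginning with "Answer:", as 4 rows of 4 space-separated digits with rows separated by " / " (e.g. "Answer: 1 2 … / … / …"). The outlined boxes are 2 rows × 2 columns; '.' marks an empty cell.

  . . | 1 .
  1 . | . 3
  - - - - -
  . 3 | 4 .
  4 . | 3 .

Step 1. [r3c1∈{2}] r3c1 has the single candidate 2 ⇒ r3c1=2.
Step 2. [r2c2∈{2,4}] 4 has one home in row 2: r2c2. So r2c2=4.
Step 3. [r4c4∈{1,2}] 2 has one home in row 4: r4c4 ⇒ r4c4=2.
Step 4. [r1c2∈{2}] only 2 remains possible at r1c2 ⇒ r1c2=2.
Step 5. [r1c1∈{3}] only 3 remains possible at r1c1. So r1c1=3.
Step 6. [r3c4∈{1}] nothing but 1 survives at r3c4. So r3c4=1.
Step 7. [r1c4∈{4}] r1c4 has the single candidate 4. So r1c4=4.
Step 8. [r4c2∈{1}] nothing but 1 survives at r4c2. So r4c2=1.
Step 9. [r2c3∈{2}] nothing but 2 survives at r2c3 ⇒ r2c3=2.

Answer: 3 2 1 4 / 1 4 2 3 / 2 3 4 1 / 4 1 3 2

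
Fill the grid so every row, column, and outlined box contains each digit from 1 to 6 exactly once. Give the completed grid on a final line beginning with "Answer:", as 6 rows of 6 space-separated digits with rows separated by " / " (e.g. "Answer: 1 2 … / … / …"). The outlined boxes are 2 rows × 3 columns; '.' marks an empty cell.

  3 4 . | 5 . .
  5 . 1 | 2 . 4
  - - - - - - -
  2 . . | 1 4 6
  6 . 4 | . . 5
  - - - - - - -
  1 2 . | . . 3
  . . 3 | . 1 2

Step 1. [r6c2∈{5,6}] row 6 places 5 nowhere but r6c2 ⇒ r6c2=5.
Step 2. [r5c3∈{6}] r5c3's peers cover all but 6 ⇒ r5c3=6.
Step 3. [r4c4∈{3}] r4c4 has the single candidate 3 ⇒ r4c4=3.
Step 4. [r2c5∈{3,6}] across row 2, 3 lands solely at r2c5, so r2c5=3.
Step 5. [r6c1∈{4}] r6c1's peers cover all but 4 ⇒ r6c1=4.
Step 6. [r4c2∈{1}] r4c2 is down to just 1. So r4c2=1.
Step 7. [r2c2∈{6}] nothing but 6 survives at r2c2. So r2c2=6.
Step 8. [r3c3∈{5}] r3c3 is down to just 5 ⇒ r3c3=5.
Step 9. [r1c5∈{6}] r1c5 is down to just 6 ⇒ r1c5=6.
Step 10. [r6c4∈{6}] only 6 remains possible at r6c4. So r6c4=6.
Step 11. [r1c6∈{1}] nothing but 1 survives at r1c6. So r1c6=1.
Step 12. [r5c4∈{4}] r5c4's peers cover all but 4. So r5c4=4.
Step 13. [r4c5∈{2}] r4c5's peers cover all but 2. So r4c5=2.
Step 14. [r5c5∈{5}] r5c5 is down to just 5. So r5c5=5.
Step 15. [r3c2∈{3}] r3c2 is down to just 3 ⇒ r3c2=3.
Step 16. [r1c3∈{2}] r1c3 has the single candidate 2, so r1c3=2.

Answer: 3 4 2 5 6 1 / 5 6 1 2 3 4 / 2 3 5 1 4 6 / 6 1 4 3 2 5 / 1 2 6 4 5 3 / 4 5 3 6 1 2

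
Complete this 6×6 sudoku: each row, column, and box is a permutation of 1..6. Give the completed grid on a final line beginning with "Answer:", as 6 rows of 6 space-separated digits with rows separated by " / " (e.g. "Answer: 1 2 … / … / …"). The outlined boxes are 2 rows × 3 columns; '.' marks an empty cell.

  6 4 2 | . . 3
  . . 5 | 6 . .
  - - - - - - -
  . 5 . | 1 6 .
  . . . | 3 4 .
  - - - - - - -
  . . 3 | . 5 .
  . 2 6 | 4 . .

Step 1. [r5c2∈{1}] only 1 remains possible at r5c2 ⇒ r5c2=1.
Step 2. [r3c6∈{2}] r3c6 has the single candidate 2, so r3c6=2.
Step 3. [r2c1∈{1,3}] across box 1, 1 lands solely at r2c1. So r2c1=1.
Step 4. [r6c5∈{1,3}] row 6 places 3 nowhere but r6c5. So r6c5=3.
Step 5. [r5c1∈{4}] r5c1's peers cover all but 4 ⇒ r5c1=4.
Step 6. [r6c6∈{1}] r6c6 has the single candidate 1 ⇒ r6c6=1.
Step 7. [r4c1∈{2}] r4c1 is down to just 2 ⇒ r4c1=2.
Step 8. [r4c2∈{6}] nothing but 6 survives at r4c2 ⇒ r4c2=6.
Step 9. [r1c4∈{5}] r1c4's peers cover all but 5 ⇒ r1c4=5.
Step 10. [r4c6∈{5}] r4c6 is down to just 5. So r4c6=5.
Step 11. [r2c5∈{2}] r2c5 is down to just 2 ⇒ r2c5=2.
Step 12. [r1c5∈{1}] r1c5 is down to just 1 ⇒ r1c5=1.
Step 13. [r3c1∈{3}] nothing but 3 survives at r3c1, so r3c1=3.
Step 14. [r4c3∈{1}] r4c3 has the single candidate 1, so r4c3=1.
Step 15. [r5c6∈{6}] r5c6's peers cover all but 6. So r5c6=6.
Step 16. [r5c4∈{2}] r5c4 has the single candidate 2. So r5c4=2.
Step 17. [r3c3∈{4}] r3c3's peers cover all but 4 ⇒ r3c3=4.
Step 18. [r6c1∈{5}] r6c1 has the single candidate 5, so r6c1=5.
Step 19. [r2c2∈{3}] only 3 remains possible at r2c2, so r2c2=3.
Step 20. [r2c6∈{4}] only 4 remains possible at r2c6. So r2c6=4.

Answer: 6 4 2 5 1 3 / 1 3 5 6 2 4 / 3 5 4 1 6 2 / 2 6 1 3 4 5 / 4 1 3 2 5 6 / 5 2 6 4 3 1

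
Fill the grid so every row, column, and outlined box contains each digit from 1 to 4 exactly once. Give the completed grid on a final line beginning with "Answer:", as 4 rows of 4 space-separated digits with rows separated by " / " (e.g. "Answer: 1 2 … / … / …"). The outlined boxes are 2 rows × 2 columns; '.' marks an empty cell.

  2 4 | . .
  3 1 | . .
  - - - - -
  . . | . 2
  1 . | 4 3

Step 1. [r1c4∈{1}] nothing but 1 survives at r1c4 ⇒ r1c4=1.
Step 2. [r3c3∈{1}] nothing but 1 survives at r3c3. So r3c3=1.
Step 3. [r2c4∈{4}] nothing but 4 survives at r2c4 ⇒ r2c4=4.
Step 4. [r3c1∈{4}] r3c1's peers cover all but 4, so r3c1=4.
Step 5. [r3c2∈{3}] r3c2's peers cover all but 3 ⇒ r3c2=3.
Step 6. [r1c3∈{3}] r1c3 has the single candidate 3, so r1c3=3.
Step 7. [r2c3∈{2}] r2c3's peers cover all but 2, so r2c3=2.
Step 8. [r4c2∈{2}] only 2 remains possible at r4c2, so r4c2=2.

Answer: 2 4 3 1 / 3 1 2 4 / 4 3 1 2 / 1 2 4 3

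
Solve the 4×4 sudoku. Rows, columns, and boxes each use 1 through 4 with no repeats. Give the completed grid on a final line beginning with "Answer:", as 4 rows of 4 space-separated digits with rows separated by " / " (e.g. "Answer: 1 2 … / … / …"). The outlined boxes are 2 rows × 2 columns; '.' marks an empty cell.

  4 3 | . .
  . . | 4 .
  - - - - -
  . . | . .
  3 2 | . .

Step 1. [r4c3∈{1}] nothing but 1 survives at r4c3, so r4c3=1.
Step 2. [r1c3∈{2}] r1c3 has the single candidate 2, so r1c3=2.
Step 3. [r2c2∈{1}] r2c2 has the single candidate 1, so r2c2=1.
Step 4. [r3c4∈{2,3,4}] r3c4 is the only open cell in row 3 admitting 2 ⇒ r3c4=2.
Step 5. [r2c4∈{3}] r2c4 is down to just 3 ⇒ r2c4=3.
Step 6. [r4c4∈{4}] r4c4 is down to just 4, so r4c4=4.
Step 7. [r3c2∈{4}] nothing but 4 survives at r3c2, so r3c2=4.
Step 8. [r2c1∈{2}] r2c1's peers cover all but 2. So r2c1=2.
Step 9. [r1c4∈{1}] r1c4's peers cover all but 1, so r1c4=1.
Step 10. [r3c1∈{1}] r3c1's peers cover all but 1 ⇒ r3c1=1.
Step 11. [r3c3∈{3}] nothing but 3 survives at r3c3. So r3c3=3.

Answer: 4 3 2 1 / 2 1 4 3 / 1 4 3 2 / 3 2 1 4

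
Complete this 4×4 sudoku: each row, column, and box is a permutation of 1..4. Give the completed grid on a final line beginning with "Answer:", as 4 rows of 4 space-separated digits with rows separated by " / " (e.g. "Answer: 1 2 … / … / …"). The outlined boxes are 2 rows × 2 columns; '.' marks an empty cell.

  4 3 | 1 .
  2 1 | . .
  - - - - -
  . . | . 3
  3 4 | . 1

Step 1. [r3c3∈{2,4}] across row 3, 4 lands solely at r3c3, so r3c3=4.
Step 2. [r4c3∈{2}] r4c3 is down to just 2 ⇒ r4c3=2.
Step 3. [r3c2∈{2}] r3c2's peers cover all but 2, so r3c2=2.
Step 4. [r3c1∈{1}] nothing but 1 survives at r3c1 ⇒ r3c1=1.
Step 5. [r2c3∈{3}] r2c3 has the single candidate 3. So r2c3=3.
Step 6. [r1c4∈{2}] nothing but 2 survives at r1c4 ⇒ r1c4=2.
Step 7. [r2c4∈{4}] r2c4 is down to just 4, so r2c4=4.

Answer: 4 3 1 2 / 2 1 3 4 / 1 2 4 3 / 3 4 2 1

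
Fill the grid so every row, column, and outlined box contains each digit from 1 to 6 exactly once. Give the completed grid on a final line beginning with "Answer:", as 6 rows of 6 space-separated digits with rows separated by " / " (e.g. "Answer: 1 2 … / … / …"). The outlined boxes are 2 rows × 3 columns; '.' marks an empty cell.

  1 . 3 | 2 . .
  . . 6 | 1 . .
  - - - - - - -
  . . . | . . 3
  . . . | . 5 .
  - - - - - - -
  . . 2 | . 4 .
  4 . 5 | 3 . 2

Step 1. [r3c5∈{1,2,6}] col 5 places 2 nowhere but r3c5. So r3c5=2.
Step 2. [r4c6∈{1,4,6}] box 4 places 1 nowhere but r4c6, so r4c6=1.
Step 3. [r4c3∈{4}] r4c3 has the single candidate 4, so r4c3=4.
Step 4. [r4c4∈{6}] only 6 remains possible at r4c4. So r4c4=6.
Step 5. [r5c2∈{1,3,6}] row 5 places 1 nowhere but r5c2. So r5c2=1.
Step 6. [r6c2∈{6}] only 6 remains possible at r6c2, so r6c2=6.
Step 7. [r3c2∈{5}] only 5 remains possible at r3c2 ⇒ r3c2=5.
Step 8. [r1c6∈{4,5,6}] across row 1, 5 lands solely at r1c6 ⇒ r1c6=5.
Step 9. [r4c2∈{2,3}] across col 2, 3 lands solely at r4c2 ⇒ r4c2=3.
Step 10. [r2c2∈{2,4}] r2c2 is the only open cell in col 2 admitting 2. So r2c2=2.
Step 11. [r6c5∈{1}] r6c5's peers cover all but 1 ⇒ r6c5=1.
Step 12. [r2c5∈{3}] r2c5 has the single candidate 3 ⇒ r2c5=3.
Step 13. [r3c1∈{6}] r3c1's peers cover all but 6, so r3c1=6.
Step 14. [r3c3∈{1}] r3c3 is down to just 1 ⇒ r3c3=1.
Step 15. [r5c1∈{3}] r5c1's peers cover all but 3, so r5c1=3.
Step 16. [r2c6∈{4}] r2c6 has the single candidate 4. So r2c6=4.
Step 17. [r2c1∈{5}] r2c1's peers cover all but 5 ⇒ r2c1=5.
Step 18. [r1c5∈{6}] r1c5 is down to just 6 ⇒ r1c5=6.
Step 19. [r5c6∈{6}] r5c6's peers cover all but 6. So r5c6=6.
Step 20. [r4c1∈{2}] r4c1 has the single candidate 2. So r4c1=2.
Step 21. [r1c2∈{4}] r1c2 has the single candidate 4 ⇒ r1c2=4.
Step 22. [r3c4∈{4}] only 4 remains possible at r3c4. So r3c4=4.
Step 23. [r5c4∈{5}] r5c4 is down to just 5 ⇒ r5c4=5.

Answer: 1 4 3 2 6 5 / 5 2 6 1 3 4 / 6 5 1 4 2 3 / 2 3 4 6 5 1 / 3 1 2 5 4 6 / 4 6 5 3 1 2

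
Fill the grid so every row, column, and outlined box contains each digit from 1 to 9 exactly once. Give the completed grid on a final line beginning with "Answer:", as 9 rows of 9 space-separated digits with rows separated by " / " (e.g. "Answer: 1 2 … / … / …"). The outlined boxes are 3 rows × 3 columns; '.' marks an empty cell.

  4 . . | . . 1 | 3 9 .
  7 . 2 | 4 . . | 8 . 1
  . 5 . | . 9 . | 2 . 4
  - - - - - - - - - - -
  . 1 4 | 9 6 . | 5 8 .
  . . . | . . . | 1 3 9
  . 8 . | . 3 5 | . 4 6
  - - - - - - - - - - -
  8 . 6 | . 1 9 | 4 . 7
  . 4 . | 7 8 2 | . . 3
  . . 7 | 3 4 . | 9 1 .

Step 1. [r3c3∈{1,3,8}] 3 has one home in col 3: r3c3 ⇒ r3c3=3.
Step 2. [r9c2∈{2}] r9c2 has the single candidate 2, so r9c2=2.
Step 3. [r9c1∈{5}] only 5 remains possible at r9c1 ⇒ r9c1=5.
Step 4. [r1c2∈{6}] only 6 remains possible at r1c2 ⇒ r1c2=6.
Step 5. [r3c4∈{6,8}] r3c4 is the only open cell in col 4 admitting 6 ⇒ r3c4=6.
Step 6. [r1c5∈{2,5,7}] 7 has one home in row 1: r1c5 ⇒ r1c5=7.
Step 7. [r1c4∈{2,5,8}] 2 has one home in row 1: r1c4 ⇒ r1c4=2.
Step 8. [r8c8∈{5,6}] across row 8, 5 lands solely at r8c8, so r8c8=5.
Step 9. [r6c1∈{2,9}] across row 6, 2 lands solely at r6c1 ⇒ r6c1=2.
Step 10. [r8c1∈{1,9}] col 1 places 9 nowhere but r8c1. So r8c1=9.
Step 11. [r5c6∈{4,7,8}] across row 5, 4 lands solely at r5c6, so r5c6=4.
Step 12. [r7c8∈{2}] only 2 remains possible at r7c8. So r7c8=2.
Step 13. [r7c2∈{3}] r7c2's peers cover all but 3, so r7c2=3.
Step 14. [r2c6∈{3}] nothing but 3 survives at r2c6 ⇒ r2c6=3.
Step 15. [r8c3∈{1}] only 1 remains possible at r8c3, so r8c3=1.
Step 16. [r1c3∈{8}] only 8 remains possible at r1c3 ⇒ r1c3=8.
Step 17. [r6c4∈{1}] only 1 remains possible at r6c4 ⇒ r6c4=1.
Step 18. [r5c5∈{2}] r5c5's peers cover all but 2, so r5c5=2.
Step 19. [r9c9∈{8}] r9c9's peers cover all but 8. So r9c9=8.
Step 20. [r5c1∈{6}] nothing but 6 survives at r5c1. So r5c1=6.
Step 21. [r5c2∈{7}] r5c2 has the single candidate 7 ⇒ r5c2=7.
Step 22. [r4c9∈{2}] only 2 remains possible at r4c9. So r4c9=2.
Step 23. [r3c1∈{1}] r3c1's peers cover all but 1 ⇒ r3c1=1.
Step 24. [r6c7∈{7}] r6c7 is down to just 7. So r6c7=7.
Step 25. [r9c6∈{6}] r9c6's peers cover all but 6. So r9c6=6.
Step 26. [r4c6∈{7}] r4c6 is down to just 7, so r4c6=7.
Step 27. [r2c2∈{9}] r2c2 is down to just 9. So r2c2=9.
Step 28. [r8c7∈{6}] only 6 remains possible at r8c7 ⇒ r8c7=6.
Step 29. [r5c4∈{8}] only 8 remains possible at r5c4, so r5c4=8.
Step 30. [r6c3∈{9}] nothing but 9 survives at r6c3. So r6c3=9.
Step 31. [r2c5∈{5}] r2c5's peers cover all but 5. So r2c5=5.
Step 32. [r3c8∈{7}] nothing but 7 survives at r3c8 ⇒ r3c8=7.
Step 33. [r7c4∈{5}] r7c4 has the single candidate 5. So r7c4=5.
Step 34. [r5c3∈{5}] r5c3 has the single candidate 5. So r5c3=5.
Step 35. [r2c8∈{6}] only 6 remains possible at r2c8, so r2c8=6.
Step 36. [r1c9∈{5}] r1c9 has the single candidate 5 ⇒ r1c9=5.
Step 37. [r4c1∈{3}] only 3 remains possible at r4c1 ⇒ r4c1=3.
Step 38. [r3c6∈{8}] r3c6 is down to just 8 ⇒ r3c6=8.

Answer: 4 6 8 2 7 1 3 9 5 / 7 9 2 4 5 3 8 6 1 / 1 5 3 6 9 8 2 7 4 / 3 1 4 9 6 7 5 8 2 / 6 7 5 8 2 4 1 3 9 / 2 8 9 1 3 5 7 4 6 / 8 3 6 5 1 9 4 2 7 / 9 4 1 7 8 2 6 5 3 / 5 2 7 3 4 6 9 1 8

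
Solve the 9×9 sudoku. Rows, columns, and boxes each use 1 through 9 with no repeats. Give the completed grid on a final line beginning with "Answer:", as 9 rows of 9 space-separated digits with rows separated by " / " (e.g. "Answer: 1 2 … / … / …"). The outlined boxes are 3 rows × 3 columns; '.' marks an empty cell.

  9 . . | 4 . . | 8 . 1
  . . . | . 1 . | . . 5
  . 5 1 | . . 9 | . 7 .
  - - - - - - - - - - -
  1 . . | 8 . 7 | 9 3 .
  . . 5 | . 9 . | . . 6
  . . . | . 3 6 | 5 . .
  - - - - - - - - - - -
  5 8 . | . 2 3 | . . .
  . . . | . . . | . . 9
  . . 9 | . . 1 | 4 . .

Step 1. [r7c3∈{4,6,7}] row 7 places 4 nowhere but r7c3. So r7c3=4.
Step 2. [r8c2∈{1,2,3,6,7}] across col 2, 1 lands solely at r8c2, so r8c2=1.
Step 3. [r7c9∈{7}] r7c9's peers cover all but 7. So r7c9=7.
Step 4. [r4c5∈{4,5}] r4c5 is the only open cell in row 4 admitting 5, so r4c5=5.
Step 5. [r5c6∈{2,4}] in box 5, 4 fits only at r5c6, so r5c6=4.
Step 6. [r5c7∈{1,2,7}] in col 7, 7 fits only at r5c7 ⇒ r5c7=7.
Step 7. [r8c5∈{4,6,7,8}] in row 8, 4 fits only at r8c5, so r8c5=4.
Step 8. [r6c2∈{2,4,7,9}] in row 6, 9 fits only at r6c2. So r6c2=9.
Step 9. [r2c8∈{2,4,6,9}] in row 2, 9 fits only at r2c8. So r2c8=9.
Step 10. [r6c8∈{1,2,4,8}] in col 8, 4 fits only at r6c8, so r6c8=4.
Step 11. [r4c9∈{2}] r4c9's peers cover all but 2 ⇒ r4c9=2.
Step 12. [r6c9∈{8}] r6c9 is down to just 8. So r6c9=8.
Step 13. [r2c3∈{2,3,6,7,8}] col 3 places 8 nowhere but r2c3 ⇒ r2c3=8.
Step 14. [r2c6∈{2}] r2c6's peers cover all but 2. So r2c6=2.
Step 15. [r9c9∈{3}] nothing but 3 survives at r9c9, so r9c9=3.
Step 16. [r8c6∈{5,8}] in col 6, 8 fits only at r8c6, so r8c6=8.
Step 17. [r9c8∈{2,5,6,8}] r9c8 is the only open cell in row 9 admitting 8. So r9c8=8.
Step 18. [r9c4∈{5,6,7}] in row 9, 5 fits only at r9c4, so r9c4=5.
Step 19. [r4c3∈{6}] r4c3 is down to just 6, so r4c3=6.
Step 20. [r5c8∈{1}] nothing but 1 survives at r5c8, so r5c8=1.
Step 21. [r7c8∈{6}] r7c8 has the single candidate 6, so r7c8=6.
Step 22. [r8c7∈{2}] r8c7 has the single candidate 2 ⇒ r8c7=2.
Step 23. [r3c1∈{2,3,4,6}] row 3 places 2 nowhere but r3c1, so r3c1=2.
Step 24. [r6c1∈{7}] r6c1's peers cover all but 7, so r6c1=7.
Step 25. [r9c1∈{6}] only 6 remains possible at r9c1. So r9c1=6.
Step 26. [r8c1∈{3}] r8c1 has the single candidate 3. So r8c1=3.
Step 27. [r9c5∈{7}] r9c5's peers cover all but 7. So r9c5=7.
Step 28. [r1c5∈{6}] r1c5 has the single candidate 6, so r1c5=6.
Step 29. [r2c2∈{3,4,6,7}] r2c2 is the only open cell in col 2 admitting 6 ⇒ r2c2=6.
Step 30. [r1c2∈{3,7}] r1c2 is the only open cell in col 2 admitting 7 ⇒ r1c2=7.
Step 31. [r3c4∈{3}] r3c4's peers cover all but 3 ⇒ r3c4=3.
Step 32. [r6c3∈{2}] r6c3 has the single candidate 2. So r6c3=2.
Step 33. [r4c2∈{4}] only 4 remains possible at r4c2 ⇒ r4c2=4.
Step 34. [r3c5∈{8}] r3c5 has the single candidate 8. So r3c5=8.
Step 35. [r1c6∈{5}] only 5 remains possible at r1c6. So r1c6=5.
Step 36. [r3c9∈{4}] r3c9 has the single candidate 4. So r3c9=4.
Step 37. [r6c4∈{1}] r6c4 is down to just 1. So r6c4=1.
Step 38. [r5c2∈{3}] only 3 remains possible at r5c2. So r5c2=3.
Step 39. [r8c8∈{5}] only 5 remains possible at r8c8 ⇒ r8c8=5.
Step 40. [r1c3∈{3}] r1c3 is down to just 3, so r1c3=3.
Step 41. [r2c4∈{7}] nothing but 7 survives at r2c4 ⇒ r2c4=7.
Step 42. [r2c1∈{4}] r2c1 is down to just 4. So r2c1=4.
Step 43. [r7c7∈{1}] only 1 remains possible at r7c7. So r7c7=1.
Step 44. [r2c7∈{3}] nothing but 3 survives at r2c7 ⇒ r2c7=3.
Step 45. [r9c2∈{2}] nothing but 2 survives at r9c2. So r9c2=2.
Step 46. [r8c3∈{7}] only 7 remains possible at r8c3 ⇒ r8c3=7.
Step 47. [r1c8∈{2}] only 2 remains possible at r1c8, so r1c8=2.
Step 48. [r7c4∈{9}] nothing but 9 survives at r7c4 ⇒ r7c4=9.
Step 49. [r8c4∈{6}] r8c4 is down to just 6 ⇒ r8c4=6.
Step 50. [r5c1∈{8}] r5c1 is down to just 8, so r5c1=8.
Step 51. [r3c7∈{6}] nothing but 6 survives at r3c7 ⇒ r3c7=6.
Step 52. [r5c4∈{2}] r5c4's peers cover all but 2. So r5c4=2.

Answer: 9 7 3 4 6 5 8 2 1 / 4 6 8 7 1 2 3 9 5 / 2 5 1 3 8 9 6 7 4 / 1 4 6 8 5 7 9 3 2 / 8 3 5 2 9 4 7 1 6 / 7 9 2 1 3 6 5 4 8 / 5 8 4 9 2 3 1 6 7 / 3 1 7 6 4 8 2 5 9 / 6 2 9 5 7 1 4 8 3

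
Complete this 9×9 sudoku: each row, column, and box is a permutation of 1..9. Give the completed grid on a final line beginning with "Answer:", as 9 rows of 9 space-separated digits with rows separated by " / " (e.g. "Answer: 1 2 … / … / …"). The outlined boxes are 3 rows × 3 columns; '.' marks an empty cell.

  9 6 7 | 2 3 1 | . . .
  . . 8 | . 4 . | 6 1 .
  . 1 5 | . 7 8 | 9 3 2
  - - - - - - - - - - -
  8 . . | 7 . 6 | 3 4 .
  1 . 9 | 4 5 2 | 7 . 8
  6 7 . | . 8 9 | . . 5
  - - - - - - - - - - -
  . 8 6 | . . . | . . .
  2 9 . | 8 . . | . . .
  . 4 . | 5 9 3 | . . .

Step 1. [r7c4∈{1}] only 1 remains possible at r7c4 ⇒ r7c4=1.
Step 2. [r7c8∈{2,5,7,9}] r7c8 is the only open cell in col 8 admitting 9. So r7c8=9.
Step 3. [r6c7∈{1,2}] in row 6, 1 fits only at r6c7. So r6c7=1.
Step 4. [r1c9∈{4}] r1c9 has the single candidate 4. So r1c9=4.
Step 5. [r9c1∈{7}] only 7 remains possible at r9c1, so r9c1=7.
Step 6. [r8c8∈{5,6,7}] across col 8, 7 lands solely at r8c8, so r8c8=7.
Step 7. [r8c7∈{4,5}] across row 8, 5 lands solely at r8c7, so r8c7=5.
Step 8. [r7c9∈{3}] r7c9's peers cover all but 3 ⇒ r7c9=3.
Step 9. [r6c3∈{2,3,4}] r6c3 is the only open cell in row 6 admitting 4 ⇒ r6c3=4.
Step 10. [r9c3∈{1}] r9c3 is down to just 1 ⇒ r9c3=1.
Step 11. [r9c9∈{6}] r9c9 is down to just 6 ⇒ r9c9=6.
Step 12. [r1c7∈{8}] only 8 remains possible at r1c7, so r1c7=8.
Step 13. [r7c7∈{2,4}] in col 7, 4 fits only at r7c7 ⇒ r7c7=4.
Step 14. [r2c2∈{2,3}] across row 2, 2 lands solely at r2c2, so r2c2=2.
Step 15. [r6c8∈{2}] r6c8 has the single candidate 2. So r6c8=2.
Step 16. [r4c2∈{5}] only 5 remains possible at r4c2 ⇒ r4c2=5.
Step 17. [r2c9∈{7}] r2c9 is down to just 7. So r2c9=7.
Step 18. [r8c6∈{4}] r8c6 has the single candidate 4. So r8c6=4.
Step 19. [r3c4∈{6}] r3c4 has the single candidate 6. So r3c4=6.
Step 20. [r2c1∈{3}] only 3 remains possible at r2c1, so r2c1=3.
Step 21. [r1c8∈{5}] r1c8 is down to just 5, so r1c8=5.
Step 22. [r8c9∈{1}] nothing but 1 survives at r8c9. So r8c9=1.
Step 23. [r7c1∈{5}] r7c1 has the single candidate 5, so r7c1=5.
Step 24. [r8c3∈{3}] r8c3's peers cover all but 3 ⇒ r8c3=3.
Step 25. [r2c6∈{5}] r2c6's peers cover all but 5 ⇒ r2c6=5.
Step 26. [r4c5∈{1}] r4c5 has the single candidate 1, so r4c5=1.
Step 27. [r8c5∈{6}] r8c5's peers cover all but 6. So r8c5=6.
Step 28. [r5c2∈{3}] r5c2 has the single candidate 3 ⇒ r5c2=3.
Step 29. [r7c5∈{2}] r7c5's peers cover all but 2, so r7c5=2.
Step 30. [r5c8∈{6}] nothing but 6 survives at r5c8, so r5c8=6.
Step 31. [r4c9∈{9}] r4c9 has the single candidate 9 ⇒ r4c9=9.
Step 32. [r9c8∈{8}] r9c8 is down to just 8, so r9c8=8.
Step 33. [r4c3∈{2}] r4c3's peers cover all but 2 ⇒ r4c3=2.
Step 34. [r9c7∈{2}] only 2 remains possible at r9c7. So r9c7=2.
Step 35. [r7c6∈{7}] nothing but 7 survives at r7c6 ⇒ r7c6=7.
Step 36. [r6c4∈{3}] r6c4's peers cover all but 3, so r6c4=3.
Step 37. [r2c4∈{9}] r2c4 has the single candidate 9, so r2c4=9.
Step 38. [r3c1∈{4}] r3c1's peers cover all but 4. So r3c1=4.

Answer: 9 6 7 2 3 1 8 5 4 / 3 2 8 9 4 5 6 1 7 / 4 1 5 6 7 8 9 3 2 / 8 5 2 7 1 6 3 4 9 / 1 3 9 4 5 2 7 6 8 / 6 7 4 3 8 9 1 2 5 / 5 8 6 1 2 7 4 9 3 / 2 9 3 8 6 4 5 7 1 / 7 4 1 5 9 3 2 8 6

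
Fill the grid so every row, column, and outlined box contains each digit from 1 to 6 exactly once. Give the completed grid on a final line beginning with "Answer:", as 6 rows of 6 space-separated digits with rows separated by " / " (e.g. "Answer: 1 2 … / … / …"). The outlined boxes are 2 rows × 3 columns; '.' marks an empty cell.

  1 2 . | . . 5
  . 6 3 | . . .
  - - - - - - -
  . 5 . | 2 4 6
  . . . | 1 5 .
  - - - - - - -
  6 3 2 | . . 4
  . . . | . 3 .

Step 1. [r1c3∈{4}] r1c3 is down to just 4. So r1c3=4.
Step 2. [r6c3∈{1,5}] in col 3, 5 fits only at r6c3. So r6c3=5.
Step 3. [r2c5∈{1,2}] r2c5 is the only open cell in col 5 admitting 2, so r2c5=2.
Step 4. [r4c1∈{2,3,4}] across row 4, 2 lands solely at r4c1, so r4c1=2.
Step 5. [r6c2∈{1,4}] r6c2 is the only open cell in col 2 admitting 1 ⇒ r6c2=1.
Step 6. [r6c4∈{6}] only 6 remains possible at r6c4, so r6c4=6.
Step 7. [r6c1∈{4}] nothing but 4 survives at r6c1, so r6c1=4.
Step 8. [r4c3∈{6}] nothing but 6 survives at r4c3, so r4c3=6.
Step 9. [r4c6∈{3}] r4c6's peers cover all but 3, so r4c6=3.
Step 10. [r6c6∈{2}] r6c6 is down to just 2 ⇒ r6c6=2.
Step 11. [r2c1∈{5}] r2c1's peers cover all but 5 ⇒ r2c1=5.
Step 12. [r3c3∈{1}] r3c3's peers cover all but 1 ⇒ r3c3=1.
Step 13. [r2c4∈{4}] nothing but 4 survives at r2c4 ⇒ r2c4=4.
Step 14. [r5c4∈{5}] r5c4's peers cover all but 5, so r5c4=5.
Step 15. [r5c5∈{1}] r5c5 is down to just 1, so r5c5=1.
Step 16. [r3c1∈{3}] r3c1 has the single candidate 3 ⇒ r3c1=3.
Step 17. [r1c4∈{3}] r1c4 is down to just 3 ⇒ r1c4=3.
Step 18. [r2c6∈{1}] r2c6's peers cover all but 1, so r2c6=1.
Step 19. [r4c2∈{4}] r4c2 has the single candidate 4 ⇒ r4c2=4.
Step 20. [r1c5∈{6}] r1c5 has the single candidate 6. So r1c5=6.

Answer: 1 2 4 3 6 5 / 5 6 3 4 2 1 / 3 5 1 2 4 6 / 2 4 6 1 5 3 / 6 3 2 5 1 4 / 4 1 5 6 3 2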